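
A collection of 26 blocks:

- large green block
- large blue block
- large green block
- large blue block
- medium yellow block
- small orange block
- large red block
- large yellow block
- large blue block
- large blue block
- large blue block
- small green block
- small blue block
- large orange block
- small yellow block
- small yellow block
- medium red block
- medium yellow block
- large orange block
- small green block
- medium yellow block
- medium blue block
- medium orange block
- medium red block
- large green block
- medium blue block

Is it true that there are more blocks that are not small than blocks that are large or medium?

False

blocks that are not small: 20.
blocks that are large or medium: 20.
The claim requires 20 > 20, which does not hold.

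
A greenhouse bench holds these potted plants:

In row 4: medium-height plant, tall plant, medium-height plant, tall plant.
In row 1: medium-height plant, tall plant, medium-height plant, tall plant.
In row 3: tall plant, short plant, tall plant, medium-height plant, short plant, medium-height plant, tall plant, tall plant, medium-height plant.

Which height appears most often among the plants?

tall

Counts by height: tall 8, medium-height 7, short 2.
The maximum is 8, held uniquely by tall.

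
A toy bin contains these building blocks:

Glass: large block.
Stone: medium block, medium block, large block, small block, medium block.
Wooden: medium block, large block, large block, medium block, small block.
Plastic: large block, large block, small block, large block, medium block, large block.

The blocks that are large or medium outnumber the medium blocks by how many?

8

blocks that are large or medium: 14.
medium blocks: 6.
14 − 6 = 8.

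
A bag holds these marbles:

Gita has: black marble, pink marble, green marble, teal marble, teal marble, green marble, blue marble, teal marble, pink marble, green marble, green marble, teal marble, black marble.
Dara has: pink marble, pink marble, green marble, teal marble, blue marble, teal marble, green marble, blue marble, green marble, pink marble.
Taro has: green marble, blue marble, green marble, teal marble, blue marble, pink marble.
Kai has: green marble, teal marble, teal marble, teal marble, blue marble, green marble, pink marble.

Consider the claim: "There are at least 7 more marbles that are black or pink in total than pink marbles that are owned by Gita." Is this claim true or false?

True

marbles that are black or pink: 9.
pink marbles owned by Gita: 2.
The claim requires 9 − 2 = 7 ≥ 7, which holds.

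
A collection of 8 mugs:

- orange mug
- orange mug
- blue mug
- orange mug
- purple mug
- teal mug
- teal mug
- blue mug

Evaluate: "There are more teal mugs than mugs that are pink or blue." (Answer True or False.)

|teal mugs| = 2.
|mugs that are pink or blue| = 2.
The claim requires 2 > 2, which does not hold.

False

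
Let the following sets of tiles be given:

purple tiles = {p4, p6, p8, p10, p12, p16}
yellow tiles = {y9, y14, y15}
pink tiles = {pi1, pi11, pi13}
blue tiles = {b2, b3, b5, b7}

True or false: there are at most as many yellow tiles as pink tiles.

yellow tiles: 3.
pink tiles: 3.
The claim requires 3 ≤ 3, which holds.

True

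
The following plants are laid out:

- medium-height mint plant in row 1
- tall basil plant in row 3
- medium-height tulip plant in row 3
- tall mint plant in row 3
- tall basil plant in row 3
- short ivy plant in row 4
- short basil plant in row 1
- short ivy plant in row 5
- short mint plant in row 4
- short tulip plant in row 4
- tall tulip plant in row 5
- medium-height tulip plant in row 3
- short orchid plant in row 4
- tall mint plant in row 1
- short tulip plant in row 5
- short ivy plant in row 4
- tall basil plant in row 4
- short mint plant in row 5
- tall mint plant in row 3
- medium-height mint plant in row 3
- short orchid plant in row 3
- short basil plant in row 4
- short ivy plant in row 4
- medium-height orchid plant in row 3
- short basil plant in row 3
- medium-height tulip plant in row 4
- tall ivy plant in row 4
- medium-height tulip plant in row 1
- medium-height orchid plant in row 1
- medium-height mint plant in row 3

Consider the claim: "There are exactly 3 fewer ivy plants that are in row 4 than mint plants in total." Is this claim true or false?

False

There are 4 ivy plants in row 4.
There are 8 mint plants.
The claim requires 8 − 4 (= 4) to equal 3, which does not hold.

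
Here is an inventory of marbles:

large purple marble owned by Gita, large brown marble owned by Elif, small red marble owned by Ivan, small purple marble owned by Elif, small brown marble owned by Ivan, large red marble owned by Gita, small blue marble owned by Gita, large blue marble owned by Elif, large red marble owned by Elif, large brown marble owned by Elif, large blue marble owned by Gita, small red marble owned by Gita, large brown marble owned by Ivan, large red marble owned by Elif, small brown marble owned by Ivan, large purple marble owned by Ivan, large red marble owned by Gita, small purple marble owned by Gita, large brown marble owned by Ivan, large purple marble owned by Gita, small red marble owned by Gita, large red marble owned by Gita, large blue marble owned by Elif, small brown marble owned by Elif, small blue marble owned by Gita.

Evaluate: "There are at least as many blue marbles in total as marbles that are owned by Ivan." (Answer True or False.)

False

There are 5 blue marbles.
Count of marbles owned by Ivan: 6.
The claim requires 5 ≥ 6, which does not hold.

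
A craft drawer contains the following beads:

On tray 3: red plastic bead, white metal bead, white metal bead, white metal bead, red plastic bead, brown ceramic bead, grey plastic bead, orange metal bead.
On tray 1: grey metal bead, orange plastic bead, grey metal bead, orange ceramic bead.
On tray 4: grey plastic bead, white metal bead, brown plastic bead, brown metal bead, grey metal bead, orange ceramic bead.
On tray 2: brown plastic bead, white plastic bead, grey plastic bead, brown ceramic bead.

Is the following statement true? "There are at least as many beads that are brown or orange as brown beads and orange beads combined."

beads that are brown or orange: 9.
brown beads: 5; orange beads: 4; combined: 5 + 4 = 9.
The claim requires 9 ≥ 9, which holds.

True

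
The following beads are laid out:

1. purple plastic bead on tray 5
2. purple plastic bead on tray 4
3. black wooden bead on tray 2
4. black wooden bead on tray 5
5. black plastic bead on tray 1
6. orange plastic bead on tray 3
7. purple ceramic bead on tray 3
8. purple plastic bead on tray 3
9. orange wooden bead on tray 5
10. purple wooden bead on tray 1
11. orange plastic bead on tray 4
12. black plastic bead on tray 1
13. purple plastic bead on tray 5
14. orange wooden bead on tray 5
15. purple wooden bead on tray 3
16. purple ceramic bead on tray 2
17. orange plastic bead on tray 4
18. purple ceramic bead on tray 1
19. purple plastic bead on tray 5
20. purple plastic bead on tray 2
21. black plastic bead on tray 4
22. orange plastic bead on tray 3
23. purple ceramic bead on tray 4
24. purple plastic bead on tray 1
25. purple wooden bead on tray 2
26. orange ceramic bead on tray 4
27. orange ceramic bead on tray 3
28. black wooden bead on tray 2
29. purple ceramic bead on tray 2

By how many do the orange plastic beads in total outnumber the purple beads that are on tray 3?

orange plastic beads: 4.
purple beads on tray 3: 3.
4 − 3 = 1.

1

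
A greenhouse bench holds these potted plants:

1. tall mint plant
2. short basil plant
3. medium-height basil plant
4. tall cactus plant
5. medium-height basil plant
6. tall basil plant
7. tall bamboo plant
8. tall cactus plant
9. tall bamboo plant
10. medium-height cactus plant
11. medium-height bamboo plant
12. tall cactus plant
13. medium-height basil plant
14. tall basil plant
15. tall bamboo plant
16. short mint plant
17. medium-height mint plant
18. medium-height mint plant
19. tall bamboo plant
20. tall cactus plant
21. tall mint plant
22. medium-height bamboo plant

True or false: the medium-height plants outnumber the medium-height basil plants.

True

There are 8 medium-height plants.
There are 3 medium-height basil plants.
The claim requires 8 > 3, which holds.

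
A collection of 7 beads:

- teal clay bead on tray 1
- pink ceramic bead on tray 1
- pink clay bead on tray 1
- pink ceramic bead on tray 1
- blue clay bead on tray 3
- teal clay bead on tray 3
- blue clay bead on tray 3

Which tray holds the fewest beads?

tray 3

Counts by tray: tray 1→4, tray 3→3.
The minimum is 3, held uniquely by tray 3.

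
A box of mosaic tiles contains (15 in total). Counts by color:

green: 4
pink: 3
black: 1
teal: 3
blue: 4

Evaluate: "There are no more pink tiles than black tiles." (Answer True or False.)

False

There are 3 pink tiles.
There is 1 black tile.
The claim requires 3 ≤ 1, which does not hold.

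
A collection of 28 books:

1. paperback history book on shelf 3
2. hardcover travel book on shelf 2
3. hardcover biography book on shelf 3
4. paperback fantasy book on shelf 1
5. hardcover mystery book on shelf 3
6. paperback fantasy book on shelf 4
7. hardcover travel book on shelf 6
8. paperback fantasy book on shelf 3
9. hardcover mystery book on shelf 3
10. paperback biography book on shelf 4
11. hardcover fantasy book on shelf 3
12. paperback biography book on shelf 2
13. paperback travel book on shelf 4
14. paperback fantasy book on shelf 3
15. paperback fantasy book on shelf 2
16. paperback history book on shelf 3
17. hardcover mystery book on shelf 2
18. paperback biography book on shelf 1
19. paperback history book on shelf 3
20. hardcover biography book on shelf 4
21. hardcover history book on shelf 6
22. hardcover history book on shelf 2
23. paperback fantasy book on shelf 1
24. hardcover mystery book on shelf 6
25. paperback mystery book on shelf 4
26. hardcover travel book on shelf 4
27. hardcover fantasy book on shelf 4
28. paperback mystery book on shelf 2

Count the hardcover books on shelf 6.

3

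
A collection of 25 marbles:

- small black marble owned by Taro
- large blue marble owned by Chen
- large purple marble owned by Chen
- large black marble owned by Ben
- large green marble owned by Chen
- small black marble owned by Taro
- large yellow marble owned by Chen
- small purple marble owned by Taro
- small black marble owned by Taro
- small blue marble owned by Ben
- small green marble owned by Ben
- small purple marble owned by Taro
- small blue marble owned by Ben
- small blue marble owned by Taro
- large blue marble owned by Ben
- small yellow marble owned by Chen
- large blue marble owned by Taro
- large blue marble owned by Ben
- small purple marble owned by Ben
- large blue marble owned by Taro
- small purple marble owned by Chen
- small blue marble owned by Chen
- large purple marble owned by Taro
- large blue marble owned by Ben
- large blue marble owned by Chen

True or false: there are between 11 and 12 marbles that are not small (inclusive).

There are 12 marbles that are not small.
The claim requires 11 ≤ 12 ≤ 12, which holds.

True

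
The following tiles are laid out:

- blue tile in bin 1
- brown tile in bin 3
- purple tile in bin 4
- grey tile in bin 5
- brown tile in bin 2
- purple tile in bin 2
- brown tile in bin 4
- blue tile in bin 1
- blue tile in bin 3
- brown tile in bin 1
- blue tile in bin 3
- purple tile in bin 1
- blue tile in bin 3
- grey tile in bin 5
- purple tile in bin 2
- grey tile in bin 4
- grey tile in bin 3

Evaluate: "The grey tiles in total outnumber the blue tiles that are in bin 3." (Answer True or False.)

|grey tiles| = 4.
|blue tiles in bin 3| = 3.
The claim requires 4 > 3, which holds.

True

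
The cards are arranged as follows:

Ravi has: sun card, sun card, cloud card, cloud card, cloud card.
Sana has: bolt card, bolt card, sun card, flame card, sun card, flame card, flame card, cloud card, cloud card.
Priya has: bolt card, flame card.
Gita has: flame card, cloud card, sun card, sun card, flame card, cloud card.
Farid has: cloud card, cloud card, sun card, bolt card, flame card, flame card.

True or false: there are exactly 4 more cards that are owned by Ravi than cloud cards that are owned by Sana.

|cards owned by Ravi| = 5.
|cloud cards owned by Sana| = 2.
The claim requires 5 − 2 (= 3) to equal 4, which does not hold.

False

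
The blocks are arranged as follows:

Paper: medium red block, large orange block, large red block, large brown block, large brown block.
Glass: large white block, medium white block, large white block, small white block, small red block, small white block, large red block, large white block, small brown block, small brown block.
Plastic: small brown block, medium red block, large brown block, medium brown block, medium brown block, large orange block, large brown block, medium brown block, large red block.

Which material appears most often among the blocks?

glass

Counts by material: glass 10, plastic 9, paper 5.
The maximum is 10, held uniquely by glass.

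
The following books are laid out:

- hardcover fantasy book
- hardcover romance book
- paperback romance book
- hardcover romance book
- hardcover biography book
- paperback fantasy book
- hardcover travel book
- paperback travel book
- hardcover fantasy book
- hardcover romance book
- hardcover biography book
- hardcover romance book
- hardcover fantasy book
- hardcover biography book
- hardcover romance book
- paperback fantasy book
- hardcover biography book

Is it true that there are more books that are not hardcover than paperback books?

books that are not hardcover: 4.
paperback books: 4.
The claim requires 4 > 4, which does not hold.

False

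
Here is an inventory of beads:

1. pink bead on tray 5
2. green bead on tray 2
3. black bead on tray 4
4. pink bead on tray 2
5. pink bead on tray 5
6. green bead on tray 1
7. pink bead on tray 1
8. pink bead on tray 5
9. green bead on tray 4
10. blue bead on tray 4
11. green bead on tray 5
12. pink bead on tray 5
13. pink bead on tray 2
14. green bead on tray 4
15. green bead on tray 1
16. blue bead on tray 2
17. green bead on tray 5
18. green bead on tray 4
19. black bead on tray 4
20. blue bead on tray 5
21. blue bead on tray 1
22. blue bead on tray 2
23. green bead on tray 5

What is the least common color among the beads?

black

Counts by color: green 9, pink 7, blue 5, black 2.
The minimum is 2, held uniquely by black.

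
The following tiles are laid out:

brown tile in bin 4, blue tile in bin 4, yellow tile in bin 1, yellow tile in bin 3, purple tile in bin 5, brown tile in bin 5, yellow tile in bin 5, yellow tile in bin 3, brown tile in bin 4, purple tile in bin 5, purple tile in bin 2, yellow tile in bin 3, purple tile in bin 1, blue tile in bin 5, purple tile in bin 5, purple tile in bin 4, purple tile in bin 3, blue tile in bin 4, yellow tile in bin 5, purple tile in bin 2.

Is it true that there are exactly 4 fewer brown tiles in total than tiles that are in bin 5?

|brown tiles| = 3.
|tiles in bin 5| = 7.
The claim requires 7 − 3 (= 4) to equal 4, which holds.

True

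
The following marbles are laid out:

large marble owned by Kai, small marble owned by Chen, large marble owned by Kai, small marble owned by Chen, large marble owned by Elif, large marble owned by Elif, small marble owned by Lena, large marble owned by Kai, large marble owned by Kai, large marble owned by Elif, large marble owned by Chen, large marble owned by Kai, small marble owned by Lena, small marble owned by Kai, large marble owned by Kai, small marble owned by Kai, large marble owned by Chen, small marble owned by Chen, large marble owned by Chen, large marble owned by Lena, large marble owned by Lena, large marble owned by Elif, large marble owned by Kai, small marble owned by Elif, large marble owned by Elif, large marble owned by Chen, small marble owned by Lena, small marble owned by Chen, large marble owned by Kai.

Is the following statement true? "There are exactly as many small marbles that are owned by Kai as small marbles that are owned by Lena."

False

Count of small marbles owned by Kai: 2.
Count of small marbles owned by Lena: 3.
The claim requires 2 = 3, which does not hold.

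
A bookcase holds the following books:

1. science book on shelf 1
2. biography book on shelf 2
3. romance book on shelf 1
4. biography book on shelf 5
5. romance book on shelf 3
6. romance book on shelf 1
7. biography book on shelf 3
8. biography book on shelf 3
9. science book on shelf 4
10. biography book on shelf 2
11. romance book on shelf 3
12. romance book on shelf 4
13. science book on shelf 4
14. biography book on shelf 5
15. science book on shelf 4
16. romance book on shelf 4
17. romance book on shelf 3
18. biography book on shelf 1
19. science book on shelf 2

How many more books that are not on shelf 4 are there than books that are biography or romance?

0

books that are not on shelf 4: 14.
books that are biography or romance: 14.
14 − 14 = 0.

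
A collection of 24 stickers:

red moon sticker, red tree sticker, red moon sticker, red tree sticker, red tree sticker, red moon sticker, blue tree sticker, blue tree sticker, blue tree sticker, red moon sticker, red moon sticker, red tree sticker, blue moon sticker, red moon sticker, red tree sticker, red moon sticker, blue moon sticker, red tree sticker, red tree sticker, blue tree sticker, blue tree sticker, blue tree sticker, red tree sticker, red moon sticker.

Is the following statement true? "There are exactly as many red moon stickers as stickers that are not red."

red moon stickers: 8.
stickers that are not red: 8.
The claim requires 8 = 8, which holds.

True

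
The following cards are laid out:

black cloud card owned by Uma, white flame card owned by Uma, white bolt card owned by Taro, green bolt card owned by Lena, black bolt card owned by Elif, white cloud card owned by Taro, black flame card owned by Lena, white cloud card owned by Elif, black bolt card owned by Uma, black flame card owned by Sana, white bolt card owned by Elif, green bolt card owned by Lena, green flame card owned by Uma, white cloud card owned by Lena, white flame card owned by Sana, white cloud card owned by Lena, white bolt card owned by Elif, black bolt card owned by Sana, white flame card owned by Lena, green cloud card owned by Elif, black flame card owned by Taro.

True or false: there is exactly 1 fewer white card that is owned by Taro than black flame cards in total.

True

Count of white cards owned by Taro: 2.
There are 3 black flame cards.
The claim requires 3 − 2 (= 1) to equal 1, which holds.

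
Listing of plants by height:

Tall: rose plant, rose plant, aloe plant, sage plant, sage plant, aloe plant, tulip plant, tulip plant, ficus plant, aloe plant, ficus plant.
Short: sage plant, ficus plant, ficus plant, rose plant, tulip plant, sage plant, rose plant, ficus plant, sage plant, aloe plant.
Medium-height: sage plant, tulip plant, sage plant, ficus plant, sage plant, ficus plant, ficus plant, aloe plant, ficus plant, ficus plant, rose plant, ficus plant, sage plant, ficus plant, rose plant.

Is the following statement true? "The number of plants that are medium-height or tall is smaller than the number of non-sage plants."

True

plants that are medium-height or tall: 26.
non-sage plants: 27.
The claim requires 26 < 27, which holds.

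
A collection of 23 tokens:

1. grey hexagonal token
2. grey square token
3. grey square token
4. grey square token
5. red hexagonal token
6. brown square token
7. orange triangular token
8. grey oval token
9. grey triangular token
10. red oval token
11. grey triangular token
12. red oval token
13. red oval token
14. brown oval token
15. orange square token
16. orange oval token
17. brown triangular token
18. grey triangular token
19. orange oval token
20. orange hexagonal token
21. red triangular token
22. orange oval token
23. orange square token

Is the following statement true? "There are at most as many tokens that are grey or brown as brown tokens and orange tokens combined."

tokens that are grey or brown: 11.
brown tokens: 3; orange tokens: 7; combined: 3 + 7 = 10.
The claim requires 11 ≤ 10, which does not hold.

False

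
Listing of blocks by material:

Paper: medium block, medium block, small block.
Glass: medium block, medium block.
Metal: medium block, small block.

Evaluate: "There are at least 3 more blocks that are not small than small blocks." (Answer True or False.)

True

blocks that are not small: 5.
small blocks: 2.
The claim requires 5 − 2 = 3 ≥ 3, which holds.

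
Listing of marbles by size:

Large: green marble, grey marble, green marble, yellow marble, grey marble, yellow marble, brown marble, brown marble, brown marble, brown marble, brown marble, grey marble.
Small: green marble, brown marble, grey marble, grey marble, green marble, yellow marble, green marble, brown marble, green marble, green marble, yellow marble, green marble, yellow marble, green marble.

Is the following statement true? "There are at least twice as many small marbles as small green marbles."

True

small marbles: 14.
small green marbles: 7.
The claim requires 14 ≥ 2 × 7 = 14, which holds.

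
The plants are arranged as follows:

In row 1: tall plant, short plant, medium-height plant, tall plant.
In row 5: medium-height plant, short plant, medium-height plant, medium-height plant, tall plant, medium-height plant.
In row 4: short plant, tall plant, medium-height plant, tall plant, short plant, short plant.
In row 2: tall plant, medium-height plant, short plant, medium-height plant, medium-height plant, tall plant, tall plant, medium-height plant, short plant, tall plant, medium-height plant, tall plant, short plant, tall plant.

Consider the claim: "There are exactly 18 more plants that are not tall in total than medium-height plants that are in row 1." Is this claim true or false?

True

There are 19 plants that are not tall.
There is 1 medium-height plant in row 1.
The claim requires 19 − 1 (= 18) to equal 18, which holds.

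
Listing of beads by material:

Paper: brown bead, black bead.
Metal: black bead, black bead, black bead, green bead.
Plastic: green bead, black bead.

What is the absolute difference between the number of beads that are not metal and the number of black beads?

beads that are not metal: 4. black beads: 5.
|4 − 5| = 5 − 4 = 1.

1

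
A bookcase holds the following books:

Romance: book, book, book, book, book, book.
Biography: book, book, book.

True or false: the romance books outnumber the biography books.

True

romance books: 6.
biography books: 3.
The claim requires 6 > 3, which holds.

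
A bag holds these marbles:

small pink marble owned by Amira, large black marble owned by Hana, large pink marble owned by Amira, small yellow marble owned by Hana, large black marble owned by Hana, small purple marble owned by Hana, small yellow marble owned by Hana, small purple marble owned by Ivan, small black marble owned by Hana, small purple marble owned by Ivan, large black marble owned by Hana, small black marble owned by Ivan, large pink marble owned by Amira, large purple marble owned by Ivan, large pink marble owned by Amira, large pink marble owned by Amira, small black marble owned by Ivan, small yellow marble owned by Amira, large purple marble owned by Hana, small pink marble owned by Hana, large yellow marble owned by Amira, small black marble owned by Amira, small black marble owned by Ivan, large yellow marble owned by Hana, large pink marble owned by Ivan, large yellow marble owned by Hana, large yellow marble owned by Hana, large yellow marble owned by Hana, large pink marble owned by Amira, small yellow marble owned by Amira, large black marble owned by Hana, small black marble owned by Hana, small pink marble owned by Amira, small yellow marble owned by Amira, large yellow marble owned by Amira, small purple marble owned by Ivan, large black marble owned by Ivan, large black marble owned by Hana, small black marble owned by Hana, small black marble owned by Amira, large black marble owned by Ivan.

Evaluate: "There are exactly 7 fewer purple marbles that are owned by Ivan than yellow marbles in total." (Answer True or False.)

True

|purple marbles owned by Ivan| = 4.
|yellow marbles| = 11.
The claim requires 11 − 4 (= 7) to equal 7, which holds.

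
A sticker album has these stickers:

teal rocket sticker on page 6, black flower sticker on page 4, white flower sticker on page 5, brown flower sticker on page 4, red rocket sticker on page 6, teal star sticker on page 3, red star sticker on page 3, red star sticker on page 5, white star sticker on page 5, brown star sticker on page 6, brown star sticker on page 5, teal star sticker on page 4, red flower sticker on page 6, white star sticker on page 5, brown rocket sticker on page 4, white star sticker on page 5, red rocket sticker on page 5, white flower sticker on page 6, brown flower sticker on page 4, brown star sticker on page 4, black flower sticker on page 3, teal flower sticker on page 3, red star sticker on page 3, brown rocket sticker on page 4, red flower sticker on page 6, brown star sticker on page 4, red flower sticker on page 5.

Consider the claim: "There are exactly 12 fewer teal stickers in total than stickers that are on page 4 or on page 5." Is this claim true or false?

True

teal stickers: 4.
stickers on page 4 or on page 5: 16.
The claim requires 16 − 4 (= 12) to equal 12, which holds.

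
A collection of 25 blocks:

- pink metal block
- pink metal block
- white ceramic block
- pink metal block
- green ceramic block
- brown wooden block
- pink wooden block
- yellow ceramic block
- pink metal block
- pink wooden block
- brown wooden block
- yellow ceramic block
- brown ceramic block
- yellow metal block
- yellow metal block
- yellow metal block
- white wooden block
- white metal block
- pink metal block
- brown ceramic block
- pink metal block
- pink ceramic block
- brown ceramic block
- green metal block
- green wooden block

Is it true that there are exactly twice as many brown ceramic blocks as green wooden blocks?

brown ceramic blocks: 3.
green wooden blocks: 1.
The claim requires 3 = 2 × 1 = 2, which does not hold.

False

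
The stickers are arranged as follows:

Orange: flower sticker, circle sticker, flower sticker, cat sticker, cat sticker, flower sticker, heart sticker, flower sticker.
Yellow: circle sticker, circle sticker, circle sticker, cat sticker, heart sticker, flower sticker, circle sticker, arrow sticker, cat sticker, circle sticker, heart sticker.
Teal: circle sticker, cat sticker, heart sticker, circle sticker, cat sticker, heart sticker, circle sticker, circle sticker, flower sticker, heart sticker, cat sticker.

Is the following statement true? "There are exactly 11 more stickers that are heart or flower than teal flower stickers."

True

stickers that are heart or flower: 12.
teal flower stickers: 1.
The claim requires 12 − 1 (= 11) to equal 11, which holds.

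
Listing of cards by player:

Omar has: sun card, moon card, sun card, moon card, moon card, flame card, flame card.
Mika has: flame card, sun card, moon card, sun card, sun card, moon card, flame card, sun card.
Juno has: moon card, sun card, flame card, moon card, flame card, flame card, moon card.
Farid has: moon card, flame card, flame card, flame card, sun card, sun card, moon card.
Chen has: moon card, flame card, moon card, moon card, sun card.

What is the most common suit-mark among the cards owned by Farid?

Counts by suit-mark (restricted to cards owned by Farid): flame 3, moon 2, sun 2.
The maximum is 3, held uniquely by flame.

flame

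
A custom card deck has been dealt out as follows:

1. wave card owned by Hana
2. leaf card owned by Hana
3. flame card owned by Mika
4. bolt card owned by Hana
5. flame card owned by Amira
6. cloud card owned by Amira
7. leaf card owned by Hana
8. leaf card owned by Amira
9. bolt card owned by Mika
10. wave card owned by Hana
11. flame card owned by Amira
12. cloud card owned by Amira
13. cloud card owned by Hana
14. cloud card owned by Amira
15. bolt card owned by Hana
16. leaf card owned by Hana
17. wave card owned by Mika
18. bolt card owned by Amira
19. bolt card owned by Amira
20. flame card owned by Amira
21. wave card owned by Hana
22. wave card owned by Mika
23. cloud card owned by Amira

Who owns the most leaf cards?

Hana

Counts by player (restricted to leaf cards): Hana→3, Amira→1, Mika→0.
The maximum is 3, held uniquely by Hana.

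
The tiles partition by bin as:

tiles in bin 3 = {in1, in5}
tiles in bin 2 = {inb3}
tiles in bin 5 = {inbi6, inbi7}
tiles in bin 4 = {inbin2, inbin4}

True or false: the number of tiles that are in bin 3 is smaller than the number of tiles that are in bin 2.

False

There are 2 tiles in bin 3.
There is 1 tile in bin 2.
The claim requires 2 < 1, which does not hold.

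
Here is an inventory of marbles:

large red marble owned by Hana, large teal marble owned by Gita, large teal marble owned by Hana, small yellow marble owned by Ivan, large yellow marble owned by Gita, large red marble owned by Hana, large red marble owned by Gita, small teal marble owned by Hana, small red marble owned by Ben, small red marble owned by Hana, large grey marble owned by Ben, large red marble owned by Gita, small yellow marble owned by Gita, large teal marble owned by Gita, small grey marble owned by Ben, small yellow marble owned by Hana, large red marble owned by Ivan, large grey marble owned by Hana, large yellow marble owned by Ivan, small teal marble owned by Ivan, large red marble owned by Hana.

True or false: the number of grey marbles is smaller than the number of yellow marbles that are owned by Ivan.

|grey marbles| = 3.
|yellow marbles owned by Ivan| = 2.
The claim requires 3 < 2, which does not hold.

False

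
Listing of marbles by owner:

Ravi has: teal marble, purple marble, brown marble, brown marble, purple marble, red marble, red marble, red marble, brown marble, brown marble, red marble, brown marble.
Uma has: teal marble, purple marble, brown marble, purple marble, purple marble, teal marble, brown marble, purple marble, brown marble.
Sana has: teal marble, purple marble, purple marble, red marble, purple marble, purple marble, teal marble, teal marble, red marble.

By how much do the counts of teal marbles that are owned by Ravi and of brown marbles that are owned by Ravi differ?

4

teal marbles owned by Ravi: 1. brown marbles owned by Ravi: 5.
|1 − 5| = 5 − 1 = 4.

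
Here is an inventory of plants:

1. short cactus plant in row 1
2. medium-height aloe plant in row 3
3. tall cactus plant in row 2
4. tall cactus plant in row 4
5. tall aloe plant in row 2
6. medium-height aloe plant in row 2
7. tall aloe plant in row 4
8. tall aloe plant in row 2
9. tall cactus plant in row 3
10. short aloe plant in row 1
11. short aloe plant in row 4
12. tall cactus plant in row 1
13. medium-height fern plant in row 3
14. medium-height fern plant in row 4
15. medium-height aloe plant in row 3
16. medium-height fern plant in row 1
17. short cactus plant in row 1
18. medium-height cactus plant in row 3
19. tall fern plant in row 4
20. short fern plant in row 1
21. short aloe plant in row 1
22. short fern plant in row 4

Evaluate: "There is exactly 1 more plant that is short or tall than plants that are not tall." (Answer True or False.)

True

plants that are short or tall: 15.
plants that are not tall: 14.
The claim requires 15 − 14 (= 1) to equal 1, which holds.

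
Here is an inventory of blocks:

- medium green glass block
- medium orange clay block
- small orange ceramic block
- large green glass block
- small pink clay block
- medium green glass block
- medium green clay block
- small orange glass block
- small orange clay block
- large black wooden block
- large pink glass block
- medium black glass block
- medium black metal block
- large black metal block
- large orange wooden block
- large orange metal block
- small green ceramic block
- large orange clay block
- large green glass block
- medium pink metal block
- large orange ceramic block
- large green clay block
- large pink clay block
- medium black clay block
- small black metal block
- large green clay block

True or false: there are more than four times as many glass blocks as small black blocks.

True

glass blocks: 7.
small black blocks: 1.
The claim requires 7 > 4 × 1 = 4, which holds.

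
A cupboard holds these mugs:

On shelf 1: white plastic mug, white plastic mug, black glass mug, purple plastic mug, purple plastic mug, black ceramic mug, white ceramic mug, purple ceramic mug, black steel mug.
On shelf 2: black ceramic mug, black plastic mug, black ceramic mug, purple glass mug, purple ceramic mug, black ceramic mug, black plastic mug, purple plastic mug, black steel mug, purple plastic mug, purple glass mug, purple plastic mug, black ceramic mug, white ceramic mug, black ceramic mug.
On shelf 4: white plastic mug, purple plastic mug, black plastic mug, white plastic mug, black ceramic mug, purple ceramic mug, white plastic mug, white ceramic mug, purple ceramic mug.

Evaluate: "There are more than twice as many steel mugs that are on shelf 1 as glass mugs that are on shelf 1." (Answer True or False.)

False

steel mugs on shelf 1: 1.
glass mugs on shelf 1: 1.
The claim requires 1 > 2 × 1 = 2, which does not hold.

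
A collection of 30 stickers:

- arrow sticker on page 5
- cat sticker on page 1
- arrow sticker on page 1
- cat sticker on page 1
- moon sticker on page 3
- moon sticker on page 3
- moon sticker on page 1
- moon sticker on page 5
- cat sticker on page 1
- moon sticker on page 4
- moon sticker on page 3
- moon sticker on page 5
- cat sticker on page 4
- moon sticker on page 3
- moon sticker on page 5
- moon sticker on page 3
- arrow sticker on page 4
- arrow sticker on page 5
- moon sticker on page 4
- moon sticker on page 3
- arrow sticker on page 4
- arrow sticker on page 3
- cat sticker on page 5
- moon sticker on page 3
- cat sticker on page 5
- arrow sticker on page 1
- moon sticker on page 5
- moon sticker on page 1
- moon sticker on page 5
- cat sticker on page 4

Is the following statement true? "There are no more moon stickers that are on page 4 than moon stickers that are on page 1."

True

There are 2 moon stickers on page 4.
There are 2 moon stickers on page 1.
The claim requires 2 ≤ 2, which holds.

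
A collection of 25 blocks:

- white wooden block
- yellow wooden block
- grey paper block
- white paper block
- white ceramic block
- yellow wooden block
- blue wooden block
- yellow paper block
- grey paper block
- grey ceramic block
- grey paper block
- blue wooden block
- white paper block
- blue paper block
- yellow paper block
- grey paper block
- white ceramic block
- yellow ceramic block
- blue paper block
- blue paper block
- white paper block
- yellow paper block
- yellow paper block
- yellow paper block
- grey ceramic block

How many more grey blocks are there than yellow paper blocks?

grey blocks: 6.
yellow paper blocks: 5.
6 − 5 = 1.

1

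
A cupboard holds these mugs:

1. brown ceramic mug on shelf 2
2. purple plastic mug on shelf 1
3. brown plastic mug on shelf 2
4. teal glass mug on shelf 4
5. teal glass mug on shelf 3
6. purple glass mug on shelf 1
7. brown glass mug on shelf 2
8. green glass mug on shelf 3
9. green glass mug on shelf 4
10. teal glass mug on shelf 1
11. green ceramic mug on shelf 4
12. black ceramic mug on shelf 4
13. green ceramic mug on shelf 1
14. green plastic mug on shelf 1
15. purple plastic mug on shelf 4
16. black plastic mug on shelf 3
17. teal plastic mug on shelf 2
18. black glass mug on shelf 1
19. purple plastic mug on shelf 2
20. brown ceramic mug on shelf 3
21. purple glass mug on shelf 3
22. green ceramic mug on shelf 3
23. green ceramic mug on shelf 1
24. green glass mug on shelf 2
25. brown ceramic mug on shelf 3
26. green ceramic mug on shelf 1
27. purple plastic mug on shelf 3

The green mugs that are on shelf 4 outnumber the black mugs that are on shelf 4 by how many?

green mugs on shelf 4: 2.
black mugs on shelf 4: 1.
2 − 1 = 1.

1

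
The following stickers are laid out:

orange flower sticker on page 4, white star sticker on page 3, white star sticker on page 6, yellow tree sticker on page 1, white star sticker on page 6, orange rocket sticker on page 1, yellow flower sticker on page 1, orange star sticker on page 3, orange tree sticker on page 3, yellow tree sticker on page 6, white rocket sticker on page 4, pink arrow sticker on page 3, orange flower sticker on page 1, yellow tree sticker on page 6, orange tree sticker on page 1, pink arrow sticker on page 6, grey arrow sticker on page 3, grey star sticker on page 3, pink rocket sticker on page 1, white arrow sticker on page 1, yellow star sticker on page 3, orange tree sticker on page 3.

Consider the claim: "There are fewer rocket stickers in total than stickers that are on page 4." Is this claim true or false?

False

There are 3 rocket stickers.
There are 2 stickers on page 4.
The claim requires 3 < 2, which does not hold.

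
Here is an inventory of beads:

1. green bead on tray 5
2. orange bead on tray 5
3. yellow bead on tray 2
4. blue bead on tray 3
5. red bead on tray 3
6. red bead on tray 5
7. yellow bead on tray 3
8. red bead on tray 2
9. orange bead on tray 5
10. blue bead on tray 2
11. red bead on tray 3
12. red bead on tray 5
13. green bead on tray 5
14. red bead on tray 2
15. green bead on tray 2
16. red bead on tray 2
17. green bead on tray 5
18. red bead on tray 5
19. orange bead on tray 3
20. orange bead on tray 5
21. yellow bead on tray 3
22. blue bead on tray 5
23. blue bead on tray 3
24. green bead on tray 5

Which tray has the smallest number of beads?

Counts by tray: tray 5→11, tray 3→7, tray 2→6.
The minimum is 6, held uniquely by tray 2.

tray 2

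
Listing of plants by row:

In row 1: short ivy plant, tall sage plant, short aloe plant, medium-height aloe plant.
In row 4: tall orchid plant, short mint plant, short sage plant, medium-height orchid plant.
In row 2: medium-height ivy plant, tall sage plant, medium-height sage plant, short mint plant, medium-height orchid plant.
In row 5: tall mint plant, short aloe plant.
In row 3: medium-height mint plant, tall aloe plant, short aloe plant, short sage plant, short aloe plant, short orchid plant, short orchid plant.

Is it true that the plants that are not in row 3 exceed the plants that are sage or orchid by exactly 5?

True

|plants that are not in row 3| = 15.
|plants that are sage or orchid| = 10.
The claim requires 15 − 10 (= 5) to equal 5, which holds.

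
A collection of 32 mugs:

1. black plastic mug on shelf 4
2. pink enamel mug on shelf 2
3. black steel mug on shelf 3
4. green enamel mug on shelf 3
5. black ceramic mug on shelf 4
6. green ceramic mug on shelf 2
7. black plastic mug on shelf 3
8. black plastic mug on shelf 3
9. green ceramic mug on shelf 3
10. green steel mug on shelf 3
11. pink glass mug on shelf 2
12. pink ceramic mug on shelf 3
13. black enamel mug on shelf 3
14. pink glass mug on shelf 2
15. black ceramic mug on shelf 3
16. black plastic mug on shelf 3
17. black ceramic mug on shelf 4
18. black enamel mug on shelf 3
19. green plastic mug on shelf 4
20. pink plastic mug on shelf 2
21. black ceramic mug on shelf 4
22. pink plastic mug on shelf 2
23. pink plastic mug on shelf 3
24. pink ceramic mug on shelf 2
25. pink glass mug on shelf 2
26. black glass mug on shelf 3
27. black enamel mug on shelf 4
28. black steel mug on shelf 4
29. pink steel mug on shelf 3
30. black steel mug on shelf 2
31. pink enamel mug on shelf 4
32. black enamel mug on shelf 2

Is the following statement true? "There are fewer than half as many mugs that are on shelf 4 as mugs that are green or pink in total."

|mugs on shelf 4| = 8.
|mugs that are green or pink| = 16.
The claim requires 2 × 8 = 16 < 16, which does not hold.

False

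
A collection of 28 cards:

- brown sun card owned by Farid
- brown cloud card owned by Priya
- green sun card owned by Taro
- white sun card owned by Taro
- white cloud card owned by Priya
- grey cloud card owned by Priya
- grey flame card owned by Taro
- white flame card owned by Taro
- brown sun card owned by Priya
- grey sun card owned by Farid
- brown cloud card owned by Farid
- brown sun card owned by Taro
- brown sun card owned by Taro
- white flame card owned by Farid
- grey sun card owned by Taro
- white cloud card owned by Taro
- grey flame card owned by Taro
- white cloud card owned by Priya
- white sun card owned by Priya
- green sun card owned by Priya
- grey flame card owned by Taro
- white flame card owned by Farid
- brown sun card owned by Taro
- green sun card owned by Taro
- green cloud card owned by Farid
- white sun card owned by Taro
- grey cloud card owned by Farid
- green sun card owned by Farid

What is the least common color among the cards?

Counts by color: white 9, grey 7, brown 7, green 5.
The minimum is 5, held uniquely by green.

green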